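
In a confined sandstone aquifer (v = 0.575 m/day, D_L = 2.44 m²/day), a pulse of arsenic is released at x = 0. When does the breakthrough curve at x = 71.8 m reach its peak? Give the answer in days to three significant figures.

For the 1D instantaneous-source solution, setting ∂C/∂t = 0 at fixed x gives v²t² + 2Dt − x² = 0, so t = (√(D² + v²x²) − D)/v².
√(D² + v²x²) = √(2.44² + 0.575² × 71.8²) = 41.36; v² = 0.330625.
t = (41.36 − 2.44)/0.330625 = 118 days (vs. the pure-advection estimate x/v = 125 d).

118 days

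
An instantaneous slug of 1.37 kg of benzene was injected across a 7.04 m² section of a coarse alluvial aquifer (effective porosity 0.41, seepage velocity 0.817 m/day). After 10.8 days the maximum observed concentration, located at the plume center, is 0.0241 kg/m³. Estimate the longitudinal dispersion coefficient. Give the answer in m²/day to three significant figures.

2.86 m²/day

At the plume center C_max = M/(n_e·A·√(4πDt)), so D = M²/(4πt·(n_e·A·C_max)²).
n_e·A·C_max = 0.41 × 7.04 × 0.0241 = 0.06956 kg/m.
D = 1.37²/(4π × 10.8 × 0.06956²) = 2.86 m²/day.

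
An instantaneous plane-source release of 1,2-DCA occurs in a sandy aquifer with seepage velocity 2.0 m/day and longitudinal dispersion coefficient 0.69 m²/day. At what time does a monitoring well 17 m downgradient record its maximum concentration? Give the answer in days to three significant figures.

For the 1D instantaneous-source solution, setting ∂C/∂t = 0 at fixed x gives v²t² + 2Dt − x² = 0, so t = (√(D² + v²x²) − D)/v².
√(D² + v²x²) = √(0.69² + 2.0² × 17²) = 34.01; v² = 4.
t = (34.01 − 0.69)/4 = 8.33 days (vs. the pure-advection estimate x/v = 8.50 d).

8.33 days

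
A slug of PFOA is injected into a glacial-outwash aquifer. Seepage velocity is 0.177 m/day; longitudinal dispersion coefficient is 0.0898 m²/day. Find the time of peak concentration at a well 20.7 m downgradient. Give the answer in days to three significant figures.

114 days

For the 1D instantaneous-source solution, setting ∂C/∂t = 0 at fixed x gives v²t² + 2Dt − x² = 0, so t = (√(D² + v²x²) − D)/v².
√(D² + v²x²) = √(0.0898² + 0.177² × 20.7²) = 3.665; v² = 0.031329.
t = (3.665 − 0.0898)/0.031329 = 114 days (vs. the pure-advection estimate x/v = 117 d).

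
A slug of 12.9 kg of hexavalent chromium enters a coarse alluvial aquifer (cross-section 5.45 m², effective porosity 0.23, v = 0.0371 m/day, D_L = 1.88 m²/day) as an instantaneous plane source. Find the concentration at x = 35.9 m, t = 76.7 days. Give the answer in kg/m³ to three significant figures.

0.0364 kg/m³

For an instantaneous plane source, C(x,t) = M/(n_e·A·√(4πDt)) · exp(−(x−vt)²/(4Dt)), with n_e·A the pore (flow) area.
Plume center vt = 0.0371 × 76.7 = 2.84557 m, so the well at 35.9 m is 33.05443 m downgradient of the peak.
√(4πDt) = 42.57 m, giving peak height M/(n_e·A·√(4πDt)) = 12.9/(0.23 × 5.45 × 42.57) = 0.2417 kg/m³.
(x−vt)²/(4Dt) = (33.05443)²/(4 × 1.88 × 76.7) = 1.894; exp(−1.894) = 0.1505.
C = 0.2417 × 0.1505 = 0.0364 kg/m³.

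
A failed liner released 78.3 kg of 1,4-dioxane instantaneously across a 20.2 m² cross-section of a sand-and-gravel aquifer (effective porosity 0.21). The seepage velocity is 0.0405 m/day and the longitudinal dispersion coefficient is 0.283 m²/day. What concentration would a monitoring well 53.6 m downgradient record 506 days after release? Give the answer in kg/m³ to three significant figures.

For an instantaneous plane source, C(x,t) = M/(n_e·A·√(4πDt)) · exp(−(x−vt)²/(4Dt)), with n_e·A the pore (flow) area.
Plume center vt = 0.0405 × 506 = 20.493 m, so the well at 53.6 m is 33.107 m downgradient of the peak.
√(4πDt) = 42.42 m, giving peak height M/(n_e·A·√(4πDt)) = 78.3/(0.21 × 20.2 × 42.42) = 0.4351 kg/m³.
(x−vt)²/(4Dt) = (33.107)²/(4 × 0.283 × 506) = 1.914; exp(−1.914) = 0.1475.
C = 0.4351 × 0.1475 = 0.0642 kg/m³.

0.0642 kg/m³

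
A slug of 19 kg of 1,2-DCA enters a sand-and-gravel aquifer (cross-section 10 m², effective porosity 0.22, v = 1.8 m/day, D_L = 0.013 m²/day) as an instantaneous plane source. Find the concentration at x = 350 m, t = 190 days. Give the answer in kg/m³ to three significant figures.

For an instantaneous plane source, C(x,t) = M/(n_e·A·√(4πDt)) · exp(−(x−vt)²/(4Dt)), with n_e·A the pore (flow) area.
Plume center vt = 1.8 × 190 = 342 m, so the well at 350 m is 8 m downgradient of the peak.
√(4πDt) = 5.571 m, giving peak height M/(n_e·A·√(4πDt)) = 19/(0.22 × 10 × 5.571) = 1.550 kg/m³.
(x−vt)²/(4Dt) = (8)²/(4 × 0.013 × 190) = 6.478; exp(−6.478) = 0.001537.
C = 1.550 × 0.001537 = 0.00238 kg/m³.

0.00238 kg/m³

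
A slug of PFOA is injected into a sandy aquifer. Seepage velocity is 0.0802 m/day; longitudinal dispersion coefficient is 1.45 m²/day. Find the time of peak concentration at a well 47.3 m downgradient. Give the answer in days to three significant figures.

For the 1D instantaneous-source solution, setting ∂C/∂t = 0 at fixed x gives v²t² + 2Dt − x² = 0, so t = (√(D² + v²x²) − D)/v².
√(D² + v²x²) = √(1.45² + 0.0802² × 47.3²) = 4.061; v² = 0.00643204.
t = (4.061 − 1.45)/0.00643204 = 406 days (vs. the pure-advection estimate x/v = 590 d).

406 days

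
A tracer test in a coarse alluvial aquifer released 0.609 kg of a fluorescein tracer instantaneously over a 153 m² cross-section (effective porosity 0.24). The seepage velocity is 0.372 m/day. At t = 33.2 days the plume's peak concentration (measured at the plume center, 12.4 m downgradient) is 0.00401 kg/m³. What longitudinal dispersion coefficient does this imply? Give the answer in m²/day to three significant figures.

At the plume center C_max = M/(n_e·A·√(4πDt)), so D = M²/(4πt·(n_e·A·C_max)²).
n_e·A·C_max = 0.24 × 153 × 0.00401 = 0.1472 kg/m.
D = 0.609²/(4π × 33.2 × 0.1472²) = 0.0410 m²/day.

0.0410 m²/day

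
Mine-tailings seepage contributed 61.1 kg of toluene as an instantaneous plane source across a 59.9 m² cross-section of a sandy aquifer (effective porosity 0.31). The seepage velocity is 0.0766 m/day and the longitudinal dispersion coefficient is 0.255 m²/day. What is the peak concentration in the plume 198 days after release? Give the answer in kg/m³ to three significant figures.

The peak of an instantaneous 1D plume sits at x = vt; there the Gaussian factor is 1 and C_max = M/(n_e·A·√(4πDt)), where n_e·A is the pore area the mass is dissolved in.
√(4πDt) = √(4π × 0.255 × 198) = 25.19 m, so C_max = 61.1/(0.31 × 59.9 × 25.19) = 0.131 kg/m³.

0.131 kg/m³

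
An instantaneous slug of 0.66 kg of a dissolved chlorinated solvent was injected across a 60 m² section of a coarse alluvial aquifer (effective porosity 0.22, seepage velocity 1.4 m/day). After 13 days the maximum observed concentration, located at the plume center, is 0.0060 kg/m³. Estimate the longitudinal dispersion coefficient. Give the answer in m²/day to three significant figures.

At the plume center C_max = M/(n_e·A·√(4πDt)), so D = M²/(4πt·(n_e·A·C_max)²).
n_e·A·C_max = 0.22 × 60 × 0.0060 = 0.07920 kg/m.
D = 0.66²/(4π × 13 × 0.07920²) = 0.425 m²/day.

0.425 m²/day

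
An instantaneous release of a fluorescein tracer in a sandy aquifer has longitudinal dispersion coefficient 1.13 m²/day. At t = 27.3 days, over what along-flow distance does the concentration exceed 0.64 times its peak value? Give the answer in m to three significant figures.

14.8 m

The plume is Gaussian with σ = √(2Dt) = √(2 × 1.13 × 27.3) = 7.855 m.
C/C_peak = exp(−Δx²/(2σ²)) = 0.64 ⇒ Δx = σ·√(−2 ln 0.64) = 7.855 × 0.9448 = 7.421 m.
Width = 2Δx = 14.8 m.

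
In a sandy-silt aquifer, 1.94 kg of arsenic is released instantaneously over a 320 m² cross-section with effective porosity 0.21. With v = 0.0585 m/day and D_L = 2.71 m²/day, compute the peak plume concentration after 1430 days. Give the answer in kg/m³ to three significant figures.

0.000131 kg/m³

The peak of an instantaneous 1D plume sits at x = vt; there the Gaussian factor is 1 and C_max = M/(n_e·A·√(4πDt)), where n_e·A is the pore area the mass is dissolved in.
√(4πDt) = √(4π × 2.71 × 1430) = 220.7 m, so C_max = 1.94/(0.21 × 320 × 220.7) = 0.000131 kg/m³.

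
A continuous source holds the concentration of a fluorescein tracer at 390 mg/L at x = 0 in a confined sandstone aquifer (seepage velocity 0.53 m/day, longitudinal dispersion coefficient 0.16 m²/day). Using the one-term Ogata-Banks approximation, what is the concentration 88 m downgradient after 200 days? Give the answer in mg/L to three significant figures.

For a continuous step input, C/C₀ ≈ ½·erfc((x−vt)/(2√(Dt))).
vt = 0.53 × 200 = 106 m and 2√(Dt) = 2√(0.16 × 200) = 11.31 m.
Argument (x−vt)/(2√(Dt)) = (88 − 106)/11.31 = -1.592; ½·erfc(-1.592) = 0.9878.
C = 390 × 0.9878 = 385 mg/L.

385 mg/L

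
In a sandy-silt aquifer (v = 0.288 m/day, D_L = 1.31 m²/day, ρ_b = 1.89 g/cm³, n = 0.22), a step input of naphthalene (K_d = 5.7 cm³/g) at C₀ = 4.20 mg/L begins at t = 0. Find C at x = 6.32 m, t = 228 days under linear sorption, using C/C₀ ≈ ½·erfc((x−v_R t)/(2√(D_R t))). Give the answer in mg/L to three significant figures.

0.310 mg/L

Retardation factor R = 1 + ρ_b·K_d/n = 1 + 1.89 × 5.7/0.22 = 49.97.
Sorption retards both mechanisms: v_R = v/R = 0.005763 m/day, D_R = D/R = 0.02622 m²/day.
v_R·t = 0.005763 × 228 = 1.313964 m; 2√(D_R t) = 4.890 m; argument = (6.32 − 1.313964)/4.890 = 1.024.
C = C₀ × ½·erfc(1.024) = 4.20 × 0.07379 = 0.310 mg/L.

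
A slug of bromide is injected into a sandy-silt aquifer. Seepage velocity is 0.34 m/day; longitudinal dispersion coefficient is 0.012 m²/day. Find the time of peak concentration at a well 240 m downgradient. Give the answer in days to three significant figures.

For the 1D instantaneous-source solution, setting ∂C/∂t = 0 at fixed x gives v²t² + 2Dt − x² = 0, so t = (√(D² + v²x²) − D)/v².
√(D² + v²x²) = √(0.012² + 0.34² × 240²) = 81.60; v² = 0.1156.
t = (81.60 − 0.012)/0.1156 = 706 days (vs. the pure-advection estimate x/v = 706 d).

706 days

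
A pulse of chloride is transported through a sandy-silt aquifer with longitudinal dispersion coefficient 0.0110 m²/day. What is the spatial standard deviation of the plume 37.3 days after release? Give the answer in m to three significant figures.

Dispersive spreading gives a Gaussian with σ² = 2Dt; advection only shifts the center.
σ = √(2 × 0.0110 × 37.3) = 0.906 m.

0.906 m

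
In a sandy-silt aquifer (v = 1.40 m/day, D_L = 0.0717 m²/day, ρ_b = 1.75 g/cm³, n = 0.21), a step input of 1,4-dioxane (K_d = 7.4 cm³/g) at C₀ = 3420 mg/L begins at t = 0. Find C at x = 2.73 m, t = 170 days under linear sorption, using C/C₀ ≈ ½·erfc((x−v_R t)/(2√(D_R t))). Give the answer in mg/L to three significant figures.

Retardation factor R = 1 + ρ_b·K_d/n = 1 + 1.75 × 7.4/0.21 = 62.67.
Sorption retards both mechanisms: v_R = v/R = 0.02234 m/day, D_R = D/R = 0.001144 m²/day.
v_R·t = 0.02234 × 170 = 3.7978 m; 2√(D_R t) = 0.8820 m; argument = (2.73 − 3.7978)/0.8820 = -1.211.
C = C₀ × ½·erfc(-1.211) = 3420 × 0.9566 = 3270 mg/L.

3270 mg/L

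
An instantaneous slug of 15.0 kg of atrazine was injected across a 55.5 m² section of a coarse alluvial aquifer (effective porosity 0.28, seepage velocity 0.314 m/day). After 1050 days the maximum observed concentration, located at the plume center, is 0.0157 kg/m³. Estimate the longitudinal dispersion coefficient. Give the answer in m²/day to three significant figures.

At the plume center C_max = M/(n_e·A·√(4πDt)), so D = M²/(4πt·(n_e·A·C_max)²).
n_e·A·C_max = 0.28 × 55.5 × 0.0157 = 0.2440 kg/m.
D = 15.0²/(4π × 1050 × 0.2440²) = 0.286 m²/day.

0.286 m²/day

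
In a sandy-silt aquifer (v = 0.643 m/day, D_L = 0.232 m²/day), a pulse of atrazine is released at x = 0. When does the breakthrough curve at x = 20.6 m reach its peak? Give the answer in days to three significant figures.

31.5 days

For the 1D instantaneous-source solution, setting ∂C/∂t = 0 at fixed x gives v²t² + 2Dt − x² = 0, so t = (√(D² + v²x²) − D)/v².
√(D² + v²x²) = √(0.232² + 0.643² × 20.6²) = 13.25; v² = 0.413449.
t = (13.25 − 0.232)/0.413449 = 31.5 days (vs. the pure-advection estimate x/v = 32.0 d).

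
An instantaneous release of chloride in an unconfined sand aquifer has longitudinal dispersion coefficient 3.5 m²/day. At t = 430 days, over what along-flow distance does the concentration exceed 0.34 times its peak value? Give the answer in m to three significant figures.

161 m

The plume is Gaussian with σ = √(2Dt) = √(2 × 3.5 × 430) = 54.86 m.
C/C_peak = exp(−Δx²/(2σ²)) = 0.34 ⇒ Δx = σ·√(−2 ln 0.34) = 54.86 × 1.469 = 80.59 m.
Width = 2Δx = 161 m.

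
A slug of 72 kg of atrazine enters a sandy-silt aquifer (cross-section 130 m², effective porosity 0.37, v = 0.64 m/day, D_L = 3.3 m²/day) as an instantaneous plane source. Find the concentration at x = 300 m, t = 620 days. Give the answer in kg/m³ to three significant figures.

0.00297 kg/m³

For an instantaneous plane source, C(x,t) = M/(n_e·A·√(4πDt)) · exp(−(x−vt)²/(4Dt)), with n_e·A the pore (flow) area.
Plume center vt = 0.64 × 620 = 396.8 m, so the well at 300 m is 96.8 m upgradient of the peak.
√(4πDt) = 160.3 m, giving peak height M/(n_e·A·√(4πDt)) = 72/(0.37 × 130 × 160.3) = 0.009338 kg/m³.
(x−vt)²/(4Dt) = (-96.8)²/(4 × 3.3 × 620) = 1.145; exp(−1.145) = 0.3182.
C = 0.009338 × 0.3182 = 0.00297 kg/m³.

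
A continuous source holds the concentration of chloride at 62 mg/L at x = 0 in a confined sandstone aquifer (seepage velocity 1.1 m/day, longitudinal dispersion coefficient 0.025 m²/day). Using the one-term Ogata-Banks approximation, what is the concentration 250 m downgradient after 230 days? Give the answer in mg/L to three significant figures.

For a continuous step input, C/C₀ ≈ ½·erfc((x−vt)/(2√(Dt))).
vt = 1.1 × 230 = 253 m and 2√(Dt) = 2√(0.025 × 230) = 4.796 m.
Argument (x−vt)/(2√(Dt)) = (250 − 253)/4.796 = -0.6255; ½·erfc(-0.6255) = 0.8118.
C = 62 × 0.8118 = 50.3 mg/L.

50.3 mg/L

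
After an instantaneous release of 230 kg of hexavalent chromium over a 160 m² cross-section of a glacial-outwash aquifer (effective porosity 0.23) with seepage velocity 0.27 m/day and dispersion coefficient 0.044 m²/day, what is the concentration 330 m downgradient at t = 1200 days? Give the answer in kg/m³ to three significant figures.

0.205 kg/m³

For an instantaneous plane source, C(x,t) = M/(n_e·A·√(4πDt)) · exp(−(x−vt)²/(4Dt)), with n_e·A the pore (flow) area.
Plume center vt = 0.27 × 1200 = 324 m, so the well at 330 m is 6 m downgradient of the peak.
√(4πDt) = 25.76 m, giving peak height M/(n_e·A·√(4πDt)) = 230/(0.23 × 160 × 25.76) = 0.2426 kg/m³.
(x−vt)²/(4Dt) = (6)²/(4 × 0.044 × 1200) = 0.1705; exp(−0.1705) = 0.8432.
C = 0.2426 × 0.8432 = 0.205 kg/m³.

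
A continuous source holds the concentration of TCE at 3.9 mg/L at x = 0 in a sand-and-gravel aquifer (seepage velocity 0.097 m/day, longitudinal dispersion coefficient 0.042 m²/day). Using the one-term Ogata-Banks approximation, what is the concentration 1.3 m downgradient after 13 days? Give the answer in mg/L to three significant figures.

For a continuous step input, C/C₀ ≈ ½·erfc((x−vt)/(2√(Dt))).
vt = 0.097 × 13 = 1.261 m and 2√(Dt) = 2√(0.042 × 13) = 1.478 m.
Argument (x−vt)/(2√(Dt)) = (1.3 − 1.261)/1.478 = 0.02639; ½·erfc(0.02639) = 0.4851.
C = 3.9 × 0.4851 = 1.89 mg/L.

1.89 mg/L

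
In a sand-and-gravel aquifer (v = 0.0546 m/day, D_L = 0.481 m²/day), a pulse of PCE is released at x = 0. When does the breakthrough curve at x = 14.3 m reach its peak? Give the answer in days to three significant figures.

For the 1D instantaneous-source solution, setting ∂C/∂t = 0 at fixed x gives v²t² + 2Dt − x² = 0, so t = (√(D² + v²x²) − D)/v².
√(D² + v²x²) = √(0.481² + 0.0546² × 14.3²) = 0.9170; v² = 0.00298116.
t = (0.9170 − 0.481)/0.00298116 = 146 days (vs. the pure-advection estimate x/v = 262 d).

146 days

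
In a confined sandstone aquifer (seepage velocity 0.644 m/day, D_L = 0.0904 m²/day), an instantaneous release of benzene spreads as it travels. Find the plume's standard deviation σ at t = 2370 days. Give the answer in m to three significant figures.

20.7 m

Dispersive spreading gives a Gaussian with σ² = 2Dt; advection only shifts the center.
σ = √(2 × 0.0904 × 2370) = 20.7 m.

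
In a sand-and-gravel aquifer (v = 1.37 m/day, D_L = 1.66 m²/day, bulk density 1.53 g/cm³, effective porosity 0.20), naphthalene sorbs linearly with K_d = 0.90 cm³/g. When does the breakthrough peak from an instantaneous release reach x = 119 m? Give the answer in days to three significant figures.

Retardation factor R = 1 + ρ_b·K_d/n = 1 + 1.53 × 0.90/0.20 = 7.885.
Sorption retards both mechanisms: v_R = v/R = 0.1737 m/day, D_R = D/R = 0.2105 m²/day.
Peak time from v_R²t² + 2D_R t − x² = 0: t = (√(D_R² + v_R²x²) − D_R)/v_R².
√(D_R² + v_R²x²) = √(0.2105² + 0.1737² × 119²) = 20.67; v_R² = 0.03017.
t = (20.67 − 0.2105)/0.03017 = 678 days.

678 days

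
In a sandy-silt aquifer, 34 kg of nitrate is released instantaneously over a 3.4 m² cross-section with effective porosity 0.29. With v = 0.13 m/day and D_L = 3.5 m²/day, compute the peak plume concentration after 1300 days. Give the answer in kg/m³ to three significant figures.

The peak of an instantaneous 1D plume sits at x = vt; there the Gaussian factor is 1 and C_max = M/(n_e·A·√(4πDt)), where n_e·A is the pore area the mass is dissolved in.
√(4πDt) = √(4π × 3.5 × 1300) = 239.1 m, so C_max = 34/(0.29 × 3.4 × 239.1) = 0.144 kg/m³.

0.144 kg/m³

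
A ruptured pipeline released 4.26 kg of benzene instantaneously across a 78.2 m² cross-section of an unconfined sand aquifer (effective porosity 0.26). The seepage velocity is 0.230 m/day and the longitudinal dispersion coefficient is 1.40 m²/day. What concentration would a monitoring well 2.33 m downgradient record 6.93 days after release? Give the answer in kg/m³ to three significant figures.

0.0187 kg/m³

For an instantaneous plane source, C(x,t) = M/(n_e·A·√(4πDt)) · exp(−(x−vt)²/(4Dt)), with n_e·A the pore (flow) area.
Plume center vt = 0.230 × 6.93 = 1.5939 m, so the well at 2.33 m is 0.7361 m downgradient of the peak.
√(4πDt) = 11.04 m, giving peak height M/(n_e·A·√(4πDt)) = 4.26/(0.26 × 78.2 × 11.04) = 0.01898 kg/m³.
(x−vt)²/(4Dt) = (0.7361)²/(4 × 1.40 × 6.93) = 0.01396; exp(−0.01396) = 0.9861.
C = 0.01898 × 0.9861 = 0.0187 kg/m³.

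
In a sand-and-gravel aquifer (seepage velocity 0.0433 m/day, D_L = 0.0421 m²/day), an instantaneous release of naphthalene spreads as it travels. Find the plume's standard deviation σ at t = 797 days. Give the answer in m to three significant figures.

8.19 m

Dispersive spreading gives a Gaussian with σ² = 2Dt; advection only shifts the center.
σ = √(2 × 0.0421 × 797) = 8.19 m.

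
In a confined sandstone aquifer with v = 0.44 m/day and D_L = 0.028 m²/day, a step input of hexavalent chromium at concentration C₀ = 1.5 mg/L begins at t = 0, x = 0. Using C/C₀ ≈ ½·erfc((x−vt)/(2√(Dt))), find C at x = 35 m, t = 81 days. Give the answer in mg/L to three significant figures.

0.927 mg/L

For a continuous step input, C/C₀ ≈ ½·erfc((x−vt)/(2√(Dt))).
vt = 0.44 × 81 = 35.64 m and 2√(Dt) = 2√(0.028 × 81) = 3.012 m.
Argument (x−vt)/(2√(Dt)) = (35 − 35.64)/3.012 = -0.2125; ½·erfc(-0.2125) = 0.6181.
C = 1.5 × 0.6181 = 0.927 mg/L.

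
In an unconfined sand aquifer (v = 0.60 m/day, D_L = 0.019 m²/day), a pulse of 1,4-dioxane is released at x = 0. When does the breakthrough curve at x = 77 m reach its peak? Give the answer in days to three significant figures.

For the 1D instantaneous-source solution, setting ∂C/∂t = 0 at fixed x gives v²t² + 2Dt − x² = 0, so t = (√(D² + v²x²) − D)/v².
√(D² + v²x²) = √(0.019² + 0.60² × 77²) = 46.20; v² = 0.36.
t = (46.20 − 0.019)/0.36 = 128 days (vs. the pure-advection estimate x/v = 128 d).

128 days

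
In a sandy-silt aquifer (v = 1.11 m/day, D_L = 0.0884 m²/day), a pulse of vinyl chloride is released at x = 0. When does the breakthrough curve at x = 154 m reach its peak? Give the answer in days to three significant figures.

139 days

For the 1D instantaneous-source solution, setting ∂C/∂t = 0 at fixed x gives v²t² + 2Dt − x² = 0, so t = (√(D² + v²x²) − D)/v².
√(D² + v²x²) = √(0.0884² + 1.11² × 154²) = 170.9; v² = 1.2321.
t = (170.9 − 0.0884)/1.2321 = 139 days (vs. the pure-advection estimate x/v = 139 d).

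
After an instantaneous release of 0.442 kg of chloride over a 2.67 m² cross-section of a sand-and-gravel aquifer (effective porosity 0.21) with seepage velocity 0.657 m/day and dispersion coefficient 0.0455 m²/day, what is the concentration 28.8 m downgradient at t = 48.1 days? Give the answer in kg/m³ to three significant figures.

For an instantaneous plane source, C(x,t) = M/(n_e·A·√(4πDt)) · exp(−(x−vt)²/(4Dt)), with n_e·A the pore (flow) area.
Plume center vt = 0.657 × 48.1 = 31.6017 m, so the well at 28.8 m is 2.8017 m upgradient of the peak.
√(4πDt) = 5.244 m, giving peak height M/(n_e·A·√(4πDt)) = 0.442/(0.21 × 2.67 × 5.244) = 0.1503 kg/m³.
(x−vt)²/(4Dt) = (-2.8017)²/(4 × 0.0455 × 48.1) = 0.8967; exp(−0.8967) = 0.4079.
C = 0.1503 × 0.4079 = 0.0613 kg/m³.

0.0613 kg/m³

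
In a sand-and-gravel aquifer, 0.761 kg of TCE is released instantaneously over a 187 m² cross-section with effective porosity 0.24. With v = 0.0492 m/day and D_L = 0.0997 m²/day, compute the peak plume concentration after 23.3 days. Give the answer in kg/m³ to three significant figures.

0.00314 kg/m³

The peak of an instantaneous 1D plume sits at x = vt; there the Gaussian factor is 1 and C_max = M/(n_e·A·√(4πDt)), where n_e·A is the pore area the mass is dissolved in.
√(4πDt) = √(4π × 0.0997 × 23.3) = 5.403 m, so C_max = 0.761/(0.24 × 187 × 5.403) = 0.00314 kg/m³.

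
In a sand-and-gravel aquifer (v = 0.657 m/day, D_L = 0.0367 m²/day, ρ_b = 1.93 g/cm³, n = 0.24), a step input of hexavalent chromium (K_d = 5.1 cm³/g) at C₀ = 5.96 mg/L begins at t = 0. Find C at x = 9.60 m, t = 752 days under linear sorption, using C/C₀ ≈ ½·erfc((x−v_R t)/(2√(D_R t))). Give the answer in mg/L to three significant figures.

5.78 mg/L

Retardation factor R = 1 + ρ_b·K_d/n = 1 + 1.93 × 5.1/0.24 = 42.01.
Sorption retards both mechanisms: v_R = v/R = 0.01564 m/day, D_R = D/R = 0.0008736 m²/day.
v_R·t = 0.01564 × 752 = 11.76128 m; 2√(D_R t) = 1.621 m; argument = (9.60 − 11.76128)/1.621 = -1.333.
C = C₀ × ½·erfc(-1.333) = 5.96 × 0.9703 = 5.78 mg/L.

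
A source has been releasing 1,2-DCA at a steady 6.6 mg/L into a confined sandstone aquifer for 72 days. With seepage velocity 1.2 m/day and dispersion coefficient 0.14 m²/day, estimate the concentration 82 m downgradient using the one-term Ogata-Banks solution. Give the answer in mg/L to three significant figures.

For a continuous step input, C/C₀ ≈ ½·erfc((x−vt)/(2√(Dt))).
vt = 1.2 × 72 = 86.4 m and 2√(Dt) = 2√(0.14 × 72) = 6.350 m.
Argument (x−vt)/(2√(Dt)) = (82 − 86.4)/6.350 = -0.6929; ½·erfc(-0.6929) = 0.8364.
C = 6.6 × 0.8364 = 5.52 mg/L.

5.52 mg/L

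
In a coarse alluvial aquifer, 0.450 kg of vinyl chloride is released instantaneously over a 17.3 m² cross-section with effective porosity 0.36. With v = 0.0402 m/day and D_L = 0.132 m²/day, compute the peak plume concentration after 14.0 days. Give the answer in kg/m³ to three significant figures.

0.0150 kg/m³

The peak of an instantaneous 1D plume sits at x = vt; there the Gaussian factor is 1 and C_max = M/(n_e·A·√(4πDt)), where n_e·A is the pore area the mass is dissolved in.
√(4πDt) = √(4π × 0.132 × 14.0) = 4.819 m, so C_max = 0.450/(0.36 × 17.3 × 4.819) = 0.0150 kg/m³.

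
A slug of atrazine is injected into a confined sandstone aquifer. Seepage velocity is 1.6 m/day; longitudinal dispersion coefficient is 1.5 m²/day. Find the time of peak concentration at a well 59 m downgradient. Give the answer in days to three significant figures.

36.3 days

For the 1D instantaneous-source solution, setting ∂C/∂t = 0 at fixed x gives v²t² + 2Dt − x² = 0, so t = (√(D² + v²x²) − D)/v².
√(D² + v²x²) = √(1.5² + 1.6² × 59²) = 94.41; v² = 2.56.
t = (94.41 − 1.5)/2.56 = 36.3 days (vs. the pure-advection estimate x/v = 36.9 d).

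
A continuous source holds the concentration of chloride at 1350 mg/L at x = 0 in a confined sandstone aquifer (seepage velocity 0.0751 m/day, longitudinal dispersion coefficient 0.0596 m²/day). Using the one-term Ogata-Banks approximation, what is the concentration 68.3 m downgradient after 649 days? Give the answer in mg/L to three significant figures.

For a continuous step input, C/C₀ ≈ ½·erfc((x−vt)/(2√(Dt))).
vt = 0.0751 × 649 = 48.7399 m and 2√(Dt) = 2√(0.0596 × 649) = 12.44 m.
Argument (x−vt)/(2√(Dt)) = (68.3 − 48.7399)/12.44 = 1.572; ½·erfc(1.572) = 0.01310.
C = 1350 × 0.01310 = 17.7 mg/L.

17.7 mg/L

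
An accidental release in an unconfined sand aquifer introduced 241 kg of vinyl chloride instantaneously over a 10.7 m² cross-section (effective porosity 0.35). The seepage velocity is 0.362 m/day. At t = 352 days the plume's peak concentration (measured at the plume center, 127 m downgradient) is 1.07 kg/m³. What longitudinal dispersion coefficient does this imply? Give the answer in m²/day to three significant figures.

At the plume center C_max = M/(n_e·A·√(4πDt)), so D = M²/(4πt·(n_e·A·C_max)²).
n_e·A·C_max = 0.35 × 10.7 × 1.07 = 4.007 kg/m.
D = 241²/(4π × 352 × 4.007²) = 0.818 m²/day.

0.818 m²/day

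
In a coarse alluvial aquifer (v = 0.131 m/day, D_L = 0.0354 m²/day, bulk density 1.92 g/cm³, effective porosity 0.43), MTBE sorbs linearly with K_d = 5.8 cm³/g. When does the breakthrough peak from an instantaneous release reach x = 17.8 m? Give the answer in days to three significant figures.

Retardation factor R = 1 + ρ_b·K_d/n = 1 + 1.92 × 5.8/0.43 = 26.90.
Sorption retards both mechanisms: v_R = v/R = 0.004870 m/day, D_R = D/R = 0.001316 m²/day.
Peak time from v_R²t² + 2D_R t − x² = 0: t = (√(D_R² + v_R²x²) − D_R)/v_R².
√(D_R² + v_R²x²) = √(0.001316² + 0.004870² × 17.8²) = 0.08670; v_R² = 2.372e-05.
t = (0.08670 − 0.001316)/2.372e-05 = 3600 days.

3600 days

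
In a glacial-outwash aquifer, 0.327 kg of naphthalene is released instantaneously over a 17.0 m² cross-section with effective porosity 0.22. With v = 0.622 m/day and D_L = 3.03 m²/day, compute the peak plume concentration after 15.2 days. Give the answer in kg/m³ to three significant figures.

0.00363 kg/m³

The peak of an instantaneous 1D plume sits at x = vt; there the Gaussian factor is 1 and C_max = M/(n_e·A·√(4πDt)), where n_e·A is the pore area the mass is dissolved in.
√(4πDt) = √(4π × 3.03 × 15.2) = 24.06 m, so C_max = 0.327/(0.22 × 17.0 × 24.06) = 0.00363 kg/m³.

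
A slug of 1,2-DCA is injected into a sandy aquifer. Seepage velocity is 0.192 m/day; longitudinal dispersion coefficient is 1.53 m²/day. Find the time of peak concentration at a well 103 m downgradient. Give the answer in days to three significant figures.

For the 1D instantaneous-source solution, setting ∂C/∂t = 0 at fixed x gives v²t² + 2Dt − x² = 0, so t = (√(D² + v²x²) − D)/v².
√(D² + v²x²) = √(1.53² + 0.192² × 103²) = 19.84; v² = 0.036864.
t = (19.84 − 1.53)/0.036864 = 497 days (vs. the pure-advection estimate x/v = 536 d).

497 days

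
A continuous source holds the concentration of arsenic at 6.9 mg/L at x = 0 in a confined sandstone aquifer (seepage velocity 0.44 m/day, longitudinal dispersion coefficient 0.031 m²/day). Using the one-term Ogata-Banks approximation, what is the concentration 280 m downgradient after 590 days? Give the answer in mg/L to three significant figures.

For a continuous step input, C/C₀ ≈ ½·erfc((x−vt)/(2√(Dt))).
vt = 0.44 × 590 = 259.6 m and 2√(Dt) = 2√(0.031 × 590) = 8.553 m.
Argument (x−vt)/(2√(Dt)) = (280 − 259.6)/8.553 = 2.385; ½·erfc(2.385) = 0.0003719.
C = 6.9 × 0.0003719 = 0.00257 mg/L.

0.00257 mg/L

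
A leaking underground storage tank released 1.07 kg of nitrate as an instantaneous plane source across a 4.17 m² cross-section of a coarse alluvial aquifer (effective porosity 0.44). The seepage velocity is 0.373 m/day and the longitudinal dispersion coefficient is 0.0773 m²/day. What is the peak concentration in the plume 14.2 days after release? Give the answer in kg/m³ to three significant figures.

0.157 kg/m³

The peak of an instantaneous 1D plume sits at x = vt; there the Gaussian factor is 1 and C_max = M/(n_e·A·√(4πDt)), where n_e·A is the pore area the mass is dissolved in.
√(4πDt) = √(4π × 0.0773 × 14.2) = 3.714 m, so C_max = 1.07/(0.44 × 4.17 × 3.714) = 0.157 kg/m³.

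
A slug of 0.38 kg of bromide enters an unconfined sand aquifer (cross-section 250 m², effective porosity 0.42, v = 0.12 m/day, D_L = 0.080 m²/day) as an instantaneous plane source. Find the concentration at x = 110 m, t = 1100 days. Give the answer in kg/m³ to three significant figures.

For an instantaneous plane source, C(x,t) = M/(n_e·A·√(4πDt)) · exp(−(x−vt)²/(4Dt)), with n_e·A the pore (flow) area.
Plume center vt = 0.12 × 1100 = 132 m, so the well at 110 m is 22 m upgradient of the peak.
√(4πDt) = 33.25 m, giving peak height M/(n_e·A·√(4πDt)) = 0.38/(0.42 × 250 × 33.25) = 0.0001088 kg/m³.
(x−vt)²/(4Dt) = (-22)²/(4 × 0.080 × 1100) = 1.375; exp(−1.375) = 0.2528.
C = 0.0001088 × 0.2528 = 2.75e-05 kg/m³.

2.75e-05 kg/m³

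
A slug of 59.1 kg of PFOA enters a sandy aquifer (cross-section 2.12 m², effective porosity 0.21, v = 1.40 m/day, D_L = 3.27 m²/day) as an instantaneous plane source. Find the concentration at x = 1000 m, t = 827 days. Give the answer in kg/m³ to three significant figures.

0.0721 kg/m³

For an instantaneous plane source, C(x,t) = M/(n_e·A·√(4πDt)) · exp(−(x−vt)²/(4Dt)), with n_e·A the pore (flow) area.
Plume center vt = 1.40 × 827 = 1157.8 m, so the well at 1000 m is 157.8 m upgradient of the peak.
√(4πDt) = 184.3 m, giving peak height M/(n_e·A·√(4πDt)) = 59.1/(0.21 × 2.12 × 184.3) = 0.7203 kg/m³.
(x−vt)²/(4Dt) = (-157.8)²/(4 × 3.27 × 827) = 2.302; exp(−2.302) = 0.1001.
C = 0.7203 × 0.1001 = 0.0721 kg/m³.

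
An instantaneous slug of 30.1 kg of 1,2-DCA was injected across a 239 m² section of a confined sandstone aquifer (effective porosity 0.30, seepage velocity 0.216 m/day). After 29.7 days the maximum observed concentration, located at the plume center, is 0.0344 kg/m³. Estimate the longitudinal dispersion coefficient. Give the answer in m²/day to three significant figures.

At the plume center C_max = M/(n_e·A·√(4πDt)), so D = M²/(4πt·(n_e·A·C_max)²).
n_e·A·C_max = 0.30 × 239 × 0.0344 = 2.466 kg/m.
D = 30.1²/(4π × 29.7 × 2.466²) = 0.399 m²/day.

0.399 m²/day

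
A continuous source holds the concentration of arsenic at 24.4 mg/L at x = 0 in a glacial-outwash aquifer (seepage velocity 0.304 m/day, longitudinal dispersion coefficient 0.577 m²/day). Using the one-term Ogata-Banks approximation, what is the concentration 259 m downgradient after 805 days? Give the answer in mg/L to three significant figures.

For a continuous step input, C/C₀ ≈ ½·erfc((x−vt)/(2√(Dt))).
vt = 0.304 × 805 = 244.72 m and 2√(Dt) = 2√(0.577 × 805) = 43.10 m.
Argument (x−vt)/(2√(Dt)) = (259 − 244.72)/43.10 = 0.3313; ½·erfc(0.3313) = 0.3197.
C = 24.4 × 0.3197 = 7.80 mg/L.

7.80 mg/L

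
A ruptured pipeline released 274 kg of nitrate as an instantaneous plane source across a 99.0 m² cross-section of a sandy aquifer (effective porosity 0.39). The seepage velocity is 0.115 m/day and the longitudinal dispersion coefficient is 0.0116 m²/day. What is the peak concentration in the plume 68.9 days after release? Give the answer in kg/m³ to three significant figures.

2.24 kg/m³

The peak of an instantaneous 1D plume sits at x = vt; there the Gaussian factor is 1 and C_max = M/(n_e·A·√(4πDt)), where n_e·A is the pore area the mass is dissolved in.
√(4πDt) = √(4π × 0.0116 × 68.9) = 3.169 m, so C_max = 274/(0.39 × 99.0 × 3.169) = 2.24 kg/m³.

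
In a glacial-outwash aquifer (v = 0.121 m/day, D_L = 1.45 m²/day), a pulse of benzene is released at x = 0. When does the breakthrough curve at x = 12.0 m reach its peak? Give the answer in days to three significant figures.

For the 1D instantaneous-source solution, setting ∂C/∂t = 0 at fixed x gives v²t² + 2Dt − x² = 0, so t = (√(D² + v²x²) − D)/v².
√(D² + v²x²) = √(1.45² + 0.121² × 12.0²) = 2.052; v² = 0.014641.
t = (2.052 − 1.45)/0.014641 = 41.1 days (vs. the pure-advection estimate x/v = 99.2 d).

41.1 days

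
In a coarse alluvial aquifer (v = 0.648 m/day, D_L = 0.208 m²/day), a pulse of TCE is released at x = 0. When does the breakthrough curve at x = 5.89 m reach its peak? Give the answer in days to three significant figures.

For the 1D instantaneous-source solution, setting ∂C/∂t = 0 at fixed x gives v²t² + 2Dt − x² = 0, so t = (√(D² + v²x²) − D)/v².
√(D² + v²x²) = √(0.208² + 0.648² × 5.89²) = 3.822; v² = 0.419904.
t = (3.822 − 0.208)/0.419904 = 8.61 days (vs. the pure-advection estimate x/v = 9.09 d).

8.61 days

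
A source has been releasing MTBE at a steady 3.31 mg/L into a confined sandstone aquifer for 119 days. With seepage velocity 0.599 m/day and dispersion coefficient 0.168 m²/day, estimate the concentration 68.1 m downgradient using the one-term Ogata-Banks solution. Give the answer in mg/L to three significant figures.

For a continuous step input, C/C₀ ≈ ½·erfc((x−vt)/(2√(Dt))).
vt = 0.599 × 119 = 71.281 m and 2√(Dt) = 2√(0.168 × 119) = 8.942 m.
Argument (x−vt)/(2√(Dt)) = (68.1 − 71.281)/8.942 = -0.3557; ½·erfc(-0.3557) = 0.6925.
C = 3.31 × 0.6925 = 2.29 mg/L.

2.29 mg/L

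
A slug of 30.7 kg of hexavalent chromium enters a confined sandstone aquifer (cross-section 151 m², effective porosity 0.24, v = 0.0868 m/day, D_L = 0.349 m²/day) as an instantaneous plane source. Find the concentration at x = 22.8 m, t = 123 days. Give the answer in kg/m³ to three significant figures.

0.0155 kg/m³

For an instantaneous plane source, C(x,t) = M/(n_e·A·√(4πDt)) · exp(−(x−vt)²/(4Dt)), with n_e·A the pore (flow) area.
Plume center vt = 0.0868 × 123 = 10.6764 m, so the well at 22.8 m is 12.1236 m downgradient of the peak.
√(4πDt) = 23.23 m, giving peak height M/(n_e·A·√(4πDt)) = 30.7/(0.24 × 151 × 23.23) = 0.03647 kg/m³.
(x−vt)²/(4Dt) = (12.1236)²/(4 × 0.349 × 123) = 0.8560; exp(−0.8560) = 0.4249.
C = 0.03647 × 0.4249 = 0.0155 kg/m³.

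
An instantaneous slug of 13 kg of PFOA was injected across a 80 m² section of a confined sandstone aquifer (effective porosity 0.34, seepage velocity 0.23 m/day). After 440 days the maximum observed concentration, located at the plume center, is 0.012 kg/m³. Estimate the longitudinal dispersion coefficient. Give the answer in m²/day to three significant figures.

0.287 m²/day

At the plume center C_max = M/(n_e·A·√(4πDt)), so D = M²/(4πt·(n_e·A·C_max)²).
n_e·A·C_max = 0.34 × 80 × 0.012 = 0.3264 kg/m.
D = 13²/(4π × 440 × 0.3264²) = 0.287 m²/day.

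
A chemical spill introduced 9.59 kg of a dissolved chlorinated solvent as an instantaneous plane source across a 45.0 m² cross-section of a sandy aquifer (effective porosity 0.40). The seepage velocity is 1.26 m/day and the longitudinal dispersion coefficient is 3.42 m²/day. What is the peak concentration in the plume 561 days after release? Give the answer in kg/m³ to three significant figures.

0.00343 kg/m³

The peak of an instantaneous 1D plume sits at x = vt; there the Gaussian factor is 1 and C_max = M/(n_e·A·√(4πDt)), where n_e·A is the pore area the mass is dissolved in.
√(4πDt) = √(4π × 3.42 × 561) = 155.3 m, so C_max = 9.59/(0.40 × 45.0 × 155.3) = 0.00343 kg/m³.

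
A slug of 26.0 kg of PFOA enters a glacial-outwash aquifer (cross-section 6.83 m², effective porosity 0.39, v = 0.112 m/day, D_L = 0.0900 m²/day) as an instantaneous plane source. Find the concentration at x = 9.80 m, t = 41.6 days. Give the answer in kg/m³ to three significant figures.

For an instantaneous plane source, C(x,t) = M/(n_e·A·√(4πDt)) · exp(−(x−vt)²/(4Dt)), with n_e·A the pore (flow) area.
Plume center vt = 0.112 × 41.6 = 4.6592 m, so the well at 9.80 m is 5.1408 m downgradient of the peak.
√(4πDt) = 6.859 m, giving peak height M/(n_e·A·√(4πDt)) = 26.0/(0.39 × 6.83 × 6.859) = 1.423 kg/m³.
(x−vt)²/(4Dt) = (5.1408)²/(4 × 0.0900 × 41.6) = 1.765; exp(−1.765) = 0.1712.
C = 1.423 × 0.1712 = 0.244 kg/m³.

0.244 kg/m³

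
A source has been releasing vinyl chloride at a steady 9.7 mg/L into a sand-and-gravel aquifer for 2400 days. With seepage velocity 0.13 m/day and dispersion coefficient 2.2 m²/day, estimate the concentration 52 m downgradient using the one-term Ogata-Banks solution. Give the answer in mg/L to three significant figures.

For a continuous step input, C/C₀ ≈ ½·erfc((x−vt)/(2√(Dt))).
vt = 0.13 × 2400 = 312 m and 2√(Dt) = 2√(2.2 × 2400) = 145.3 m.
Argument (x−vt)/(2√(Dt)) = (52 − 312)/145.3 = -1.789; ½·erfc(-1.789) = 0.9943.
C = 9.7 × 0.9943 = 9.64 mg/L.

9.64 mg/L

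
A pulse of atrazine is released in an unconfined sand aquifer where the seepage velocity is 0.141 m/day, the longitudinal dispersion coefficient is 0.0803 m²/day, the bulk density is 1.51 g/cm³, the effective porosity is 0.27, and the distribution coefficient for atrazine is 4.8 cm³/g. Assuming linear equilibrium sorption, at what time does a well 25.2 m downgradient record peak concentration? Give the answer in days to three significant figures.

Retardation factor R = 1 + ρ_b·K_d/n = 1 + 1.51 × 4.8/0.27 = 27.84.
Sorption retards both mechanisms: v_R = v/R = 0.005065 m/day, D_R = D/R = 0.002884 m²/day.
Peak time from v_R²t² + 2D_R t − x² = 0: t = (√(D_R² + v_R²x²) − D_R)/v_R².
√(D_R² + v_R²x²) = √(0.002884² + 0.005065² × 25.2²) = 0.1277; v_R² = 2.565e-05.
t = (0.1277 − 0.002884)/2.565e-05 = 4870 days.

4870 days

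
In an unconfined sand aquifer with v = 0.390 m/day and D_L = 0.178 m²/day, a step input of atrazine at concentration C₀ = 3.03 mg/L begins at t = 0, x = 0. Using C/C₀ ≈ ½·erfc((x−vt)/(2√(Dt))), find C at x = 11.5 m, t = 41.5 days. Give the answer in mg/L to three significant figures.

2.69 mg/L

For a continuous step input, C/C₀ ≈ ½·erfc((x−vt)/(2√(Dt))).
vt = 0.390 × 41.5 = 16.185 m and 2√(Dt) = 2√(0.178 × 41.5) = 5.436 m.
Argument (x−vt)/(2√(Dt)) = (11.5 − 16.185)/5.436 = -0.8618; ½·erfc(-0.8618) = 0.8885.
C = 3.03 × 0.8885 = 2.69 mg/L.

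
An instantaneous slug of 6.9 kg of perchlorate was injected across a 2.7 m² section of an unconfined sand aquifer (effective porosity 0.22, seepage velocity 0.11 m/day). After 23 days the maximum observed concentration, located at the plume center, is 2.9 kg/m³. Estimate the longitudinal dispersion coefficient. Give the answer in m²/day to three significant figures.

At the plume center C_max = M/(n_e·A·√(4πDt)), so D = M²/(4πt·(n_e·A·C_max)²).
n_e·A·C_max = 0.22 × 2.7 × 2.9 = 1.723 kg/m.
D = 6.9²/(4π × 23 × 1.723²) = 0.0555 m²/day.

0.0555 m²/day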